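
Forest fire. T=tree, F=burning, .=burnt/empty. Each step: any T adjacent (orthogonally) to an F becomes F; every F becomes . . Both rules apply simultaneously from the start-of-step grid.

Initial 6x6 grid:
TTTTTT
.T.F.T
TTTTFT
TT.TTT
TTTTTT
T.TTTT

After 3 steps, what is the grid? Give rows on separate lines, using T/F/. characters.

Step 1: 4 trees catch fire, 2 burn out
  TTTFTT
  .T...T
  TTTF.F
  TT.TFT
  TTTTTT
  T.TTTT
Step 2: 7 trees catch fire, 4 burn out
  TTF.FT
  .T...F
  TTF...
  TT.F.F
  TTTTFT
  T.TTTT
Step 3: 6 trees catch fire, 7 burn out
  TF...F
  .T....
  TF....
  TT....
  TTTF.F
  T.TTFT

TF...F
.T....
TF....
TT....
TTTF.F
T.TTFT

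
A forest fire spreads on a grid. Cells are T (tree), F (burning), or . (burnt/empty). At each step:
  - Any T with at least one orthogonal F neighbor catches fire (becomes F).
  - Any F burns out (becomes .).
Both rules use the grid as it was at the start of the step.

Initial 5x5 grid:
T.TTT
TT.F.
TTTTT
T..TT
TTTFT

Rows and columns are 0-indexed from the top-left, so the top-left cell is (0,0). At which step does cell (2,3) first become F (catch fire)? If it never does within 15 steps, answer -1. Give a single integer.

Step 1: cell (2,3)='F' (+5 fires, +2 burnt)
  -> target ignites at step 1
Step 2: cell (2,3)='.' (+6 fires, +5 burnt)
Step 3: cell (2,3)='.' (+2 fires, +6 burnt)
Step 4: cell (2,3)='.' (+3 fires, +2 burnt)
Step 5: cell (2,3)='.' (+1 fires, +3 burnt)
Step 6: cell (2,3)='.' (+1 fires, +1 burnt)
Step 7: cell (2,3)='.' (+0 fires, +1 burnt)
  fire out at step 7

1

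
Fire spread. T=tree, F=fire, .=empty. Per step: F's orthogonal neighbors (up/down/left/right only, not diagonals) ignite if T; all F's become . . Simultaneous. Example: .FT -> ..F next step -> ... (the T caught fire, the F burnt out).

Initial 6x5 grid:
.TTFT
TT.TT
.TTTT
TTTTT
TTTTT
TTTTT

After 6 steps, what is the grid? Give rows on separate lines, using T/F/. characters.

Step 1: 3 trees catch fire, 1 burn out
  .TF.F
  TT.FT
  .TTTT
  TTTTT
  TTTTT
  TTTTT
Step 2: 3 trees catch fire, 3 burn out
  .F...
  TT..F
  .TTFT
  TTTTT
  TTTTT
  TTTTT
Step 3: 4 trees catch fire, 3 burn out
  .....
  TF...
  .TF.F
  TTTFT
  TTTTT
  TTTTT
Step 4: 5 trees catch fire, 4 burn out
  .....
  F....
  .F...
  TTF.F
  TTTFT
  TTTTT
Step 5: 4 trees catch fire, 5 burn out
  .....
  .....
  .....
  TF...
  TTF.F
  TTTFT
Step 6: 4 trees catch fire, 4 burn out
  .....
  .....
  .....
  F....
  TF...
  TTF.F

.....
.....
.....
F....
TF...
TTF.F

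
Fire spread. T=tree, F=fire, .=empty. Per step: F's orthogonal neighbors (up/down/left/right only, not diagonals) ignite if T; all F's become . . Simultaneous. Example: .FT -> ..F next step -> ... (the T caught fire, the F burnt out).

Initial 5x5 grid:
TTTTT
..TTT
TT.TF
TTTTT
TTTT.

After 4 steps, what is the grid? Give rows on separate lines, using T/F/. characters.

Step 1: 3 trees catch fire, 1 burn out
  TTTTT
  ..TTF
  TT.F.
  TTTTF
  TTTT.
Step 2: 3 trees catch fire, 3 burn out
  TTTTF
  ..TF.
  TT...
  TTTF.
  TTTT.
Step 3: 4 trees catch fire, 3 burn out
  TTTF.
  ..F..
  TT...
  TTF..
  TTTF.
Step 4: 3 trees catch fire, 4 burn out
  TTF..
  .....
  TT...
  TF...
  TTF..

TTF..
.....
TT...
TF...
TTF..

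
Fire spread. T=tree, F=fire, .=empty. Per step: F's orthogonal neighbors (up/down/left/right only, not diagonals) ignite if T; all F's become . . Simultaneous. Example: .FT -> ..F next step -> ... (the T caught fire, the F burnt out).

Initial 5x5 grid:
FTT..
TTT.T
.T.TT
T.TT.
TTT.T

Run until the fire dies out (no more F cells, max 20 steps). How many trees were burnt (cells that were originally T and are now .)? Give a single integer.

Step 1: +2 fires, +1 burnt (F count now 2)
Step 2: +2 fires, +2 burnt (F count now 2)
Step 3: +2 fires, +2 burnt (F count now 2)
Step 4: +0 fires, +2 burnt (F count now 0)
Fire out after step 4
Initially T: 16, now '.': 15
Total burnt (originally-T cells now '.'): 6

Answer: 6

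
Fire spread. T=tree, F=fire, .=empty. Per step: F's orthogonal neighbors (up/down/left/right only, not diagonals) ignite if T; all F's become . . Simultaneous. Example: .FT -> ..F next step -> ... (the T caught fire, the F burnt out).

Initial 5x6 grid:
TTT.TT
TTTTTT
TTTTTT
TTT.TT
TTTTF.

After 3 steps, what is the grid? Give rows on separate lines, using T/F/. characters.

Step 1: 2 trees catch fire, 1 burn out
  TTT.TT
  TTTTTT
  TTTTTT
  TTT.FT
  TTTF..
Step 2: 3 trees catch fire, 2 burn out
  TTT.TT
  TTTTTT
  TTTTFT
  TTT..F
  TTF...
Step 3: 5 trees catch fire, 3 burn out
  TTT.TT
  TTTTFT
  TTTF.F
  TTF...
  TF....

TTT.TT
TTTTFT
TTTF.F
TTF...
TF....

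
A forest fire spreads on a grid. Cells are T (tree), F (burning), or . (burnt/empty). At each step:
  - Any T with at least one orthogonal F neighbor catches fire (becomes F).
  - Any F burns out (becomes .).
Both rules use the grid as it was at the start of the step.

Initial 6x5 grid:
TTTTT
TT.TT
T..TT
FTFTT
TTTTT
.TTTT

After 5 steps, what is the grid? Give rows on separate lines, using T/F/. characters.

Step 1: 5 trees catch fire, 2 burn out
  TTTTT
  TT.TT
  F..TT
  .F.FT
  FTFTT
  .TTTT
Step 2: 6 trees catch fire, 5 burn out
  TTTTT
  FT.TT
  ...FT
  ....F
  .F.FT
  .TFTT
Step 3: 7 trees catch fire, 6 burn out
  FTTTT
  .F.FT
  ....F
  .....
  ....F
  .F.FT
Step 4: 4 trees catch fire, 7 burn out
  .FTFT
  ....F
  .....
  .....
  .....
  ....F
Step 5: 2 trees catch fire, 4 burn out
  ..F.F
  .....
  .....
  .....
  .....
  .....

..F.F
.....
.....
.....
.....
.....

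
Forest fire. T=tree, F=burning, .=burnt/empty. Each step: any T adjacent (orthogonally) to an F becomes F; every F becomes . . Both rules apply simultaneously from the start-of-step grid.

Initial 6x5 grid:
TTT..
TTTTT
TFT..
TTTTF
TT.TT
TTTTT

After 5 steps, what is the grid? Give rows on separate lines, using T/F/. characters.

Step 1: 6 trees catch fire, 2 burn out
  TTT..
  TFTTT
  F.F..
  TFTF.
  TT.TF
  TTTTT
Step 2: 8 trees catch fire, 6 burn out
  TFT..
  F.FTT
  .....
  F.F..
  TF.F.
  TTTTF
Step 3: 6 trees catch fire, 8 burn out
  F.F..
  ...FT
  .....
  .....
  F....
  TFTF.
Step 4: 3 trees catch fire, 6 burn out
  .....
  ....F
  .....
  .....
  .....
  F.F..
Step 5: 0 trees catch fire, 3 burn out
  .....
  .....
  .....
  .....
  .....
  .....

.....
.....
.....
.....
.....
.....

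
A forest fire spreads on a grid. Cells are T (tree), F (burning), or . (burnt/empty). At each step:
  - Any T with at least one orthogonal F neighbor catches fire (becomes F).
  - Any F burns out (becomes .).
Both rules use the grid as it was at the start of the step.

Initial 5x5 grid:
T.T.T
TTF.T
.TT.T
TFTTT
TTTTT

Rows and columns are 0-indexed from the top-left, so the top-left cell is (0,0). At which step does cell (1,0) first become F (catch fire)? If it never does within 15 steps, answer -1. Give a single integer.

Step 1: cell (1,0)='T' (+7 fires, +2 burnt)
Step 2: cell (1,0)='F' (+4 fires, +7 burnt)
  -> target ignites at step 2
Step 3: cell (1,0)='.' (+3 fires, +4 burnt)
Step 4: cell (1,0)='.' (+2 fires, +3 burnt)
Step 5: cell (1,0)='.' (+1 fires, +2 burnt)
Step 6: cell (1,0)='.' (+1 fires, +1 burnt)
Step 7: cell (1,0)='.' (+0 fires, +1 burnt)
  fire out at step 7

2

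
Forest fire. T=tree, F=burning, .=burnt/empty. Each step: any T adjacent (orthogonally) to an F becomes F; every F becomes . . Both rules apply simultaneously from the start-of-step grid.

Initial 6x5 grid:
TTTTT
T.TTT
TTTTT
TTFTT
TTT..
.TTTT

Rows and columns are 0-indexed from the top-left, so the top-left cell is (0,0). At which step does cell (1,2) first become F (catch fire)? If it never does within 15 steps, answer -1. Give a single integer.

Step 1: cell (1,2)='T' (+4 fires, +1 burnt)
Step 2: cell (1,2)='F' (+7 fires, +4 burnt)
  -> target ignites at step 2
Step 3: cell (1,2)='.' (+7 fires, +7 burnt)
Step 4: cell (1,2)='.' (+5 fires, +7 burnt)
Step 5: cell (1,2)='.' (+2 fires, +5 burnt)
Step 6: cell (1,2)='.' (+0 fires, +2 burnt)
  fire out at step 6

2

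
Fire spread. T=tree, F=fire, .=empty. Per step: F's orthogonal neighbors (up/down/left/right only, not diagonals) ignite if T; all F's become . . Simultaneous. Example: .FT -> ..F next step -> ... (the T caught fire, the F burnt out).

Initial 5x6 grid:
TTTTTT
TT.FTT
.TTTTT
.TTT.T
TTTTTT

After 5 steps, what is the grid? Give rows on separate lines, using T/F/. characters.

Step 1: 3 trees catch fire, 1 burn out
  TTTFTT
  TT..FT
  .TTFTT
  .TTT.T
  TTTTTT
Step 2: 6 trees catch fire, 3 burn out
  TTF.FT
  TT...F
  .TF.FT
  .TTF.T
  TTTTTT
Step 3: 6 trees catch fire, 6 burn out
  TF...F
  TT....
  .F...F
  .TF..T
  TTTFTT
Step 4: 6 trees catch fire, 6 burn out
  F.....
  TF....
  ......
  .F...F
  TTF.FT
Step 5: 3 trees catch fire, 6 burn out
  ......
  F.....
  ......
  ......
  TF...F

......
F.....
......
......
TF...F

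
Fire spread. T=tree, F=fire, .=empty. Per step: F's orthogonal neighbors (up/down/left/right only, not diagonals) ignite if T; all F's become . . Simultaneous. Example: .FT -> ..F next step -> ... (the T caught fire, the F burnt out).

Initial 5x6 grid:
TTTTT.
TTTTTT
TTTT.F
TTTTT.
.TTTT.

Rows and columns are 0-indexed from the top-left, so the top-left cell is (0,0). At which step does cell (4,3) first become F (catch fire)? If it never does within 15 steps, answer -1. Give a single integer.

Step 1: cell (4,3)='T' (+1 fires, +1 burnt)
Step 2: cell (4,3)='T' (+1 fires, +1 burnt)
Step 3: cell (4,3)='T' (+2 fires, +1 burnt)
Step 4: cell (4,3)='T' (+3 fires, +2 burnt)
Step 5: cell (4,3)='T' (+4 fires, +3 burnt)
Step 6: cell (4,3)='F' (+6 fires, +4 burnt)
  -> target ignites at step 6
Step 7: cell (4,3)='.' (+5 fires, +6 burnt)
Step 8: cell (4,3)='.' (+2 fires, +5 burnt)
Step 9: cell (4,3)='.' (+0 fires, +2 burnt)
  fire out at step 9

6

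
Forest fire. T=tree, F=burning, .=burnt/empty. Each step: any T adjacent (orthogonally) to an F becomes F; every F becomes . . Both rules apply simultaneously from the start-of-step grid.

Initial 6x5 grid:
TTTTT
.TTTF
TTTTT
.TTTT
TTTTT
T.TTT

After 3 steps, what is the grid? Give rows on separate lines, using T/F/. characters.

Step 1: 3 trees catch fire, 1 burn out
  TTTTF
  .TTF.
  TTTTF
  .TTTT
  TTTTT
  T.TTT
Step 2: 4 trees catch fire, 3 burn out
  TTTF.
  .TF..
  TTTF.
  .TTTF
  TTTTT
  T.TTT
Step 3: 5 trees catch fire, 4 burn out
  TTF..
  .F...
  TTF..
  .TTF.
  TTTTF
  T.TTT

TTF..
.F...
TTF..
.TTF.
TTTTF
T.TTT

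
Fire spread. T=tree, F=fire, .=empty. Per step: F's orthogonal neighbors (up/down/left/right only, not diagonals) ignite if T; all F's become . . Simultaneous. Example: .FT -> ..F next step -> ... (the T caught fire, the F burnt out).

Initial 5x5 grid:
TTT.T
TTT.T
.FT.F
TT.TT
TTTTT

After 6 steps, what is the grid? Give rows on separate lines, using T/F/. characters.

Step 1: 5 trees catch fire, 2 burn out
  TTT.T
  TFT.F
  ..F..
  TF.TF
  TTTTT
Step 2: 8 trees catch fire, 5 burn out
  TFT.F
  F.F..
  .....
  F..F.
  TFTTF
Step 3: 5 trees catch fire, 8 burn out
  F.F..
  .....
  .....
  .....
  F.FF.
Step 4: 0 trees catch fire, 5 burn out
  .....
  .....
  .....
  .....
  .....
Step 5: 0 trees catch fire, 0 burn out
  .....
  .....
  .....
  .....
  .....
Step 6: 0 trees catch fire, 0 burn out
  .....
  .....
  .....
  .....
  .....

.....
.....
.....
.....
.....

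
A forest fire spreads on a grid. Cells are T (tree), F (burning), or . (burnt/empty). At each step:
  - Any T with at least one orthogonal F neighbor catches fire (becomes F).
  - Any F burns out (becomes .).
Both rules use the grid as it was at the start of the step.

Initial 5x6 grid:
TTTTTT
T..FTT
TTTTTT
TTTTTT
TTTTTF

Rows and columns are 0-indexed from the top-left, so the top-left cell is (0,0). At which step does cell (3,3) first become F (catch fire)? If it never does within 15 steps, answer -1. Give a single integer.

Step 1: cell (3,3)='T' (+5 fires, +2 burnt)
Step 2: cell (3,3)='F' (+9 fires, +5 burnt)
  -> target ignites at step 2
Step 3: cell (3,3)='.' (+5 fires, +9 burnt)
Step 4: cell (3,3)='.' (+4 fires, +5 burnt)
Step 5: cell (3,3)='.' (+3 fires, +4 burnt)
Step 6: cell (3,3)='.' (+0 fires, +3 burnt)
  fire out at step 6

2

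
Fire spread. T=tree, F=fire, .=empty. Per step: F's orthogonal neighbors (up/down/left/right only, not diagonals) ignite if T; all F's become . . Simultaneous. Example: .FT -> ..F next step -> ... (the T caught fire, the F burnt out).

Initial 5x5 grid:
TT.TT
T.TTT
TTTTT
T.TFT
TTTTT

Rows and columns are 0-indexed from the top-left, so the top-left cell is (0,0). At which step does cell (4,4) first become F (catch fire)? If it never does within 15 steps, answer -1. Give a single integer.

Step 1: cell (4,4)='T' (+4 fires, +1 burnt)
Step 2: cell (4,4)='F' (+5 fires, +4 burnt)
  -> target ignites at step 2
Step 3: cell (4,4)='.' (+5 fires, +5 burnt)
Step 4: cell (4,4)='.' (+3 fires, +5 burnt)
Step 5: cell (4,4)='.' (+2 fires, +3 burnt)
Step 6: cell (4,4)='.' (+1 fires, +2 burnt)
Step 7: cell (4,4)='.' (+1 fires, +1 burnt)
Step 8: cell (4,4)='.' (+0 fires, +1 burnt)
  fire out at step 8

2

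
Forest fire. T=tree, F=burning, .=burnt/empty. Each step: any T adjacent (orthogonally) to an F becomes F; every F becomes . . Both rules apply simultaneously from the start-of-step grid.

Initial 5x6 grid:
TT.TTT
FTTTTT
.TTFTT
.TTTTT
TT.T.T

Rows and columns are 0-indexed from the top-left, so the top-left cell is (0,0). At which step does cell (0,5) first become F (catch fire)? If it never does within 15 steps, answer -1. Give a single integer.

Step 1: cell (0,5)='T' (+6 fires, +2 burnt)
Step 2: cell (0,5)='T' (+9 fires, +6 burnt)
Step 3: cell (0,5)='T' (+4 fires, +9 burnt)
Step 4: cell (0,5)='F' (+3 fires, +4 burnt)
  -> target ignites at step 4
Step 5: cell (0,5)='.' (+1 fires, +3 burnt)
Step 6: cell (0,5)='.' (+0 fires, +1 burnt)
  fire out at step 6

4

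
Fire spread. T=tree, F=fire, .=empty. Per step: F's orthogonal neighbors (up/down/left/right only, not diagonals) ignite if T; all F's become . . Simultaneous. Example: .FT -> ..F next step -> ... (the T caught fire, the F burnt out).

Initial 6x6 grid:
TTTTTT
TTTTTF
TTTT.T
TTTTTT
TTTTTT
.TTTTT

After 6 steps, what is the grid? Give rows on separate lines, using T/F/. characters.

Step 1: 3 trees catch fire, 1 burn out
  TTTTTF
  TTTTF.
  TTTT.F
  TTTTTT
  TTTTTT
  .TTTTT
Step 2: 3 trees catch fire, 3 burn out
  TTTTF.
  TTTF..
  TTTT..
  TTTTTF
  TTTTTT
  .TTTTT
Step 3: 5 trees catch fire, 3 burn out
  TTTF..
  TTF...
  TTTF..
  TTTTF.
  TTTTTF
  .TTTTT
Step 4: 6 trees catch fire, 5 burn out
  TTF...
  TF....
  TTF...
  TTTF..
  TTTTF.
  .TTTTF
Step 5: 6 trees catch fire, 6 burn out
  TF....
  F.....
  TF....
  TTF...
  TTTF..
  .TTTF.
Step 6: 5 trees catch fire, 6 burn out
  F.....
  ......
  F.....
  TF....
  TTF...
  .TTF..

F.....
......
F.....
TF....
TTF...
.TTF..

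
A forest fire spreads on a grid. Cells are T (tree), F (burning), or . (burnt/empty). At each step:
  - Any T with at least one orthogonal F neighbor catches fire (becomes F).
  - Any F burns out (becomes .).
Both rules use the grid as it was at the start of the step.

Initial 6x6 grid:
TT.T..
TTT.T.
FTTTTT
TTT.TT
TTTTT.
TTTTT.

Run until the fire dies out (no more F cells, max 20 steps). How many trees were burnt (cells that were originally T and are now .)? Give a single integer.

Step 1: +3 fires, +1 burnt (F count now 3)
Step 2: +5 fires, +3 burnt (F count now 5)
Step 3: +6 fires, +5 burnt (F count now 6)
Step 4: +3 fires, +6 burnt (F count now 3)
Step 5: +5 fires, +3 burnt (F count now 5)
Step 6: +3 fires, +5 burnt (F count now 3)
Step 7: +1 fires, +3 burnt (F count now 1)
Step 8: +0 fires, +1 burnt (F count now 0)
Fire out after step 8
Initially T: 27, now '.': 35
Total burnt (originally-T cells now '.'): 26

Answer: 26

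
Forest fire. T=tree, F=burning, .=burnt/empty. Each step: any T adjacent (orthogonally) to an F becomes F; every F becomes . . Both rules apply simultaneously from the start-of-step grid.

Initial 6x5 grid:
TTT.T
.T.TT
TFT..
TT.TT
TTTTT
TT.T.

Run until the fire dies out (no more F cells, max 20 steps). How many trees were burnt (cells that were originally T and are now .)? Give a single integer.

Step 1: +4 fires, +1 burnt (F count now 4)
Step 2: +3 fires, +4 burnt (F count now 3)
Step 3: +5 fires, +3 burnt (F count now 5)
Step 4: +2 fires, +5 burnt (F count now 2)
Step 5: +3 fires, +2 burnt (F count now 3)
Step 6: +1 fires, +3 burnt (F count now 1)
Step 7: +0 fires, +1 burnt (F count now 0)
Fire out after step 7
Initially T: 21, now '.': 27
Total burnt (originally-T cells now '.'): 18

Answer: 18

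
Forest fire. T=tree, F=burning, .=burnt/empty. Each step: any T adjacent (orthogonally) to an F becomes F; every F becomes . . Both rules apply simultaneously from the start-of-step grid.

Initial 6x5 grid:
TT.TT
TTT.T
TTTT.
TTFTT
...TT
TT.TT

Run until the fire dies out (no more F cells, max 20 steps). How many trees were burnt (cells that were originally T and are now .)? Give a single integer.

Step 1: +3 fires, +1 burnt (F count now 3)
Step 2: +6 fires, +3 burnt (F count now 6)
Step 3: +4 fires, +6 burnt (F count now 4)
Step 4: +3 fires, +4 burnt (F count now 3)
Step 5: +1 fires, +3 burnt (F count now 1)
Step 6: +0 fires, +1 burnt (F count now 0)
Fire out after step 6
Initially T: 22, now '.': 25
Total burnt (originally-T cells now '.'): 17

Answer: 17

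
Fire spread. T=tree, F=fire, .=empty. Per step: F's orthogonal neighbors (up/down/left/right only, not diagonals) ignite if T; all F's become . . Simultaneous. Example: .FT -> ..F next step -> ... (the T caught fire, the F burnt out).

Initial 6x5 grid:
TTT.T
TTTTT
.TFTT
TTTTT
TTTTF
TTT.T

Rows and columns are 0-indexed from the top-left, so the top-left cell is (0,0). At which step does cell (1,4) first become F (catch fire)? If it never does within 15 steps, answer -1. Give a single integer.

Step 1: cell (1,4)='T' (+7 fires, +2 burnt)
Step 2: cell (1,4)='T' (+7 fires, +7 burnt)
Step 3: cell (1,4)='F' (+6 fires, +7 burnt)
  -> target ignites at step 3
Step 4: cell (1,4)='.' (+4 fires, +6 burnt)
Step 5: cell (1,4)='.' (+1 fires, +4 burnt)
Step 6: cell (1,4)='.' (+0 fires, +1 burnt)
  fire out at step 6

3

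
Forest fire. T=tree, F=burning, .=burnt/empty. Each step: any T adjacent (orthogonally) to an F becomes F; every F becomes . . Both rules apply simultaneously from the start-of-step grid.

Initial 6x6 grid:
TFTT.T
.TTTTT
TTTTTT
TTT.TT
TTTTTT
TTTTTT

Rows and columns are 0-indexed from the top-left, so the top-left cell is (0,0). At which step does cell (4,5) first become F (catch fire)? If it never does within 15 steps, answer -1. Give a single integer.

Step 1: cell (4,5)='T' (+3 fires, +1 burnt)
Step 2: cell (4,5)='T' (+3 fires, +3 burnt)
Step 3: cell (4,5)='T' (+4 fires, +3 burnt)
Step 4: cell (4,5)='T' (+5 fires, +4 burnt)
Step 5: cell (4,5)='T' (+5 fires, +5 burnt)
Step 6: cell (4,5)='T' (+6 fires, +5 burnt)
Step 7: cell (4,5)='T' (+3 fires, +6 burnt)
Step 8: cell (4,5)='F' (+2 fires, +3 burnt)
  -> target ignites at step 8
Step 9: cell (4,5)='.' (+1 fires, +2 burnt)
Step 10: cell (4,5)='.' (+0 fires, +1 burnt)
  fire out at step 10

8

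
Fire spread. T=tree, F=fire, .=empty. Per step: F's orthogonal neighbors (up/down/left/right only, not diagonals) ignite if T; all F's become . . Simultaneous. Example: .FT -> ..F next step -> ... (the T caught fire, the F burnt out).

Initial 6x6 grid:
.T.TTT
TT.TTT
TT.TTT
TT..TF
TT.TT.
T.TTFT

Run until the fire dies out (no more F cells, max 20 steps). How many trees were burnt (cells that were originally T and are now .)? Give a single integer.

Answer: 15

Derivation:
Step 1: +5 fires, +2 burnt (F count now 5)
Step 2: +4 fires, +5 burnt (F count now 4)
Step 3: +3 fires, +4 burnt (F count now 3)
Step 4: +2 fires, +3 burnt (F count now 2)
Step 5: +1 fires, +2 burnt (F count now 1)
Step 6: +0 fires, +1 burnt (F count now 0)
Fire out after step 6
Initially T: 25, now '.': 26
Total burnt (originally-T cells now '.'): 15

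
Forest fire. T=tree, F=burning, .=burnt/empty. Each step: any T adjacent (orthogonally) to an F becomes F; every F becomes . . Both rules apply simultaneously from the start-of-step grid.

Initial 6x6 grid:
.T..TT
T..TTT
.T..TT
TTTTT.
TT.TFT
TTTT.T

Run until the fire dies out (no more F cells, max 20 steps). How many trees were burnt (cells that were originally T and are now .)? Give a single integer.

Answer: 22

Derivation:
Step 1: +3 fires, +1 burnt (F count now 3)
Step 2: +4 fires, +3 burnt (F count now 4)
Step 3: +4 fires, +4 burnt (F count now 4)
Step 4: +5 fires, +4 burnt (F count now 5)
Step 5: +5 fires, +5 burnt (F count now 5)
Step 6: +1 fires, +5 burnt (F count now 1)
Step 7: +0 fires, +1 burnt (F count now 0)
Fire out after step 7
Initially T: 24, now '.': 34
Total burnt (originally-T cells now '.'): 22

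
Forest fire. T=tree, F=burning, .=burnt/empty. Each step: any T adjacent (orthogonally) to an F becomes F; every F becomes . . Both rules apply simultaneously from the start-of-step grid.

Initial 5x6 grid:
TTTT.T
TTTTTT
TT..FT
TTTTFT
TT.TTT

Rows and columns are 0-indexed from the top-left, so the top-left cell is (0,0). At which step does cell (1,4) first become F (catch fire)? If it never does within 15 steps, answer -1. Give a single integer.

Step 1: cell (1,4)='F' (+5 fires, +2 burnt)
  -> target ignites at step 1
Step 2: cell (1,4)='.' (+5 fires, +5 burnt)
Step 3: cell (1,4)='.' (+4 fires, +5 burnt)
Step 4: cell (1,4)='.' (+5 fires, +4 burnt)
Step 5: cell (1,4)='.' (+4 fires, +5 burnt)
Step 6: cell (1,4)='.' (+1 fires, +4 burnt)
Step 7: cell (1,4)='.' (+0 fires, +1 burnt)
  fire out at step 7

1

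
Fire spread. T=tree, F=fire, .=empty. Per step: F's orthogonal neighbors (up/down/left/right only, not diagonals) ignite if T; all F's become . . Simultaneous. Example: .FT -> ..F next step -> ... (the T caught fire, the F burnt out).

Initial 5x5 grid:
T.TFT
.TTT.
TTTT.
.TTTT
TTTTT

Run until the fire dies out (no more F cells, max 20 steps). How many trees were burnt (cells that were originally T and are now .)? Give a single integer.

Answer: 18

Derivation:
Step 1: +3 fires, +1 burnt (F count now 3)
Step 2: +2 fires, +3 burnt (F count now 2)
Step 3: +3 fires, +2 burnt (F count now 3)
Step 4: +4 fires, +3 burnt (F count now 4)
Step 5: +4 fires, +4 burnt (F count now 4)
Step 6: +1 fires, +4 burnt (F count now 1)
Step 7: +1 fires, +1 burnt (F count now 1)
Step 8: +0 fires, +1 burnt (F count now 0)
Fire out after step 8
Initially T: 19, now '.': 24
Total burnt (originally-T cells now '.'): 18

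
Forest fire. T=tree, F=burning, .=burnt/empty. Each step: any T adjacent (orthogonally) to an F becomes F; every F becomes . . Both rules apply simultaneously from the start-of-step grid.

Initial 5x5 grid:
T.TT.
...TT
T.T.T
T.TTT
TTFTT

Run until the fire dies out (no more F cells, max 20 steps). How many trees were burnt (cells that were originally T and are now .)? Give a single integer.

Step 1: +3 fires, +1 burnt (F count now 3)
Step 2: +4 fires, +3 burnt (F count now 4)
Step 3: +2 fires, +4 burnt (F count now 2)
Step 4: +2 fires, +2 burnt (F count now 2)
Step 5: +1 fires, +2 burnt (F count now 1)
Step 6: +1 fires, +1 burnt (F count now 1)
Step 7: +1 fires, +1 burnt (F count now 1)
Step 8: +1 fires, +1 burnt (F count now 1)
Step 9: +0 fires, +1 burnt (F count now 0)
Fire out after step 9
Initially T: 16, now '.': 24
Total burnt (originally-T cells now '.'): 15

Answer: 15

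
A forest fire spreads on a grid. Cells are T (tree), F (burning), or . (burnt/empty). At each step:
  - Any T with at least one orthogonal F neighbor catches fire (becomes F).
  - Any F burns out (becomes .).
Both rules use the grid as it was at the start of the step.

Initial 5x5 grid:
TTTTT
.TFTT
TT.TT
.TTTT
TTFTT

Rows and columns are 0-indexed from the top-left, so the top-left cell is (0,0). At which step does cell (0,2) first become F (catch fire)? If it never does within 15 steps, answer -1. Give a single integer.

Step 1: cell (0,2)='F' (+6 fires, +2 burnt)
  -> target ignites at step 1
Step 2: cell (0,2)='.' (+9 fires, +6 burnt)
Step 3: cell (0,2)='.' (+5 fires, +9 burnt)
Step 4: cell (0,2)='.' (+0 fires, +5 burnt)
  fire out at step 4

1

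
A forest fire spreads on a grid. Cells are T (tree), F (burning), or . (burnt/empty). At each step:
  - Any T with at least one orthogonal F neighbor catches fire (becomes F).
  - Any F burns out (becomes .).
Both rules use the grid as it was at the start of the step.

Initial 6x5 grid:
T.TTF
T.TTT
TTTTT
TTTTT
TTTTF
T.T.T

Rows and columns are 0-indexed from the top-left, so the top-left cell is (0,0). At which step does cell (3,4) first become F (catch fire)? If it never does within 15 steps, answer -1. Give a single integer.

Step 1: cell (3,4)='F' (+5 fires, +2 burnt)
  -> target ignites at step 1
Step 2: cell (3,4)='.' (+5 fires, +5 burnt)
Step 3: cell (3,4)='.' (+5 fires, +5 burnt)
Step 4: cell (3,4)='.' (+3 fires, +5 burnt)
Step 5: cell (3,4)='.' (+3 fires, +3 burnt)
Step 6: cell (3,4)='.' (+1 fires, +3 burnt)
Step 7: cell (3,4)='.' (+1 fires, +1 burnt)
Step 8: cell (3,4)='.' (+1 fires, +1 burnt)
Step 9: cell (3,4)='.' (+0 fires, +1 burnt)
  fire out at step 9

1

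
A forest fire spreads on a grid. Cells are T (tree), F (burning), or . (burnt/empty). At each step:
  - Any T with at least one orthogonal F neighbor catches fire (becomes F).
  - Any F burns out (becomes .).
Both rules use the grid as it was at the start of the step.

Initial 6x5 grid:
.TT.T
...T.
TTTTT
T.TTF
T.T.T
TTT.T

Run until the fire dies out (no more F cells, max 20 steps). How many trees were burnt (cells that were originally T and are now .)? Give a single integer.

Step 1: +3 fires, +1 burnt (F count now 3)
Step 2: +3 fires, +3 burnt (F count now 3)
Step 3: +3 fires, +3 burnt (F count now 3)
Step 4: +2 fires, +3 burnt (F count now 2)
Step 5: +2 fires, +2 burnt (F count now 2)
Step 6: +2 fires, +2 burnt (F count now 2)
Step 7: +1 fires, +2 burnt (F count now 1)
Step 8: +0 fires, +1 burnt (F count now 0)
Fire out after step 8
Initially T: 19, now '.': 27
Total burnt (originally-T cells now '.'): 16

Answer: 16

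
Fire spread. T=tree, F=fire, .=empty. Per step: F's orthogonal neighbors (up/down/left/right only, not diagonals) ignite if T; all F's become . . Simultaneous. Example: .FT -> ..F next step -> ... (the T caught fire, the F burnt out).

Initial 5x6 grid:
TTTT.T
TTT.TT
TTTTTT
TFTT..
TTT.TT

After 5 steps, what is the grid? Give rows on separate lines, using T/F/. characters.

Step 1: 4 trees catch fire, 1 burn out
  TTTT.T
  TTT.TT
  TFTTTT
  F.FT..
  TFT.TT
Step 2: 6 trees catch fire, 4 burn out
  TTTT.T
  TFT.TT
  F.FTTT
  ...F..
  F.F.TT
Step 3: 4 trees catch fire, 6 burn out
  TFTT.T
  F.F.TT
  ...FTT
  ......
  ....TT
Step 4: 3 trees catch fire, 4 burn out
  F.FT.T
  ....TT
  ....FT
  ......
  ....TT
Step 5: 3 trees catch fire, 3 burn out
  ...F.T
  ....FT
  .....F
  ......
  ....TT

...F.T
....FT
.....F
......
....TT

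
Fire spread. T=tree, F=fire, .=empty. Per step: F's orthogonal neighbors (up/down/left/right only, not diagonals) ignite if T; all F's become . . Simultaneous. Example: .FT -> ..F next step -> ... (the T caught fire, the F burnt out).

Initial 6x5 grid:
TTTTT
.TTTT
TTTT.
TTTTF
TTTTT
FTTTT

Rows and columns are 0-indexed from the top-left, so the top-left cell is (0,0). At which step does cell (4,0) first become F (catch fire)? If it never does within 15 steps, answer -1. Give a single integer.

Step 1: cell (4,0)='F' (+4 fires, +2 burnt)
  -> target ignites at step 1
Step 2: cell (4,0)='.' (+7 fires, +4 burnt)
Step 3: cell (4,0)='.' (+6 fires, +7 burnt)
Step 4: cell (4,0)='.' (+4 fires, +6 burnt)
Step 5: cell (4,0)='.' (+3 fires, +4 burnt)
Step 6: cell (4,0)='.' (+1 fires, +3 burnt)
Step 7: cell (4,0)='.' (+1 fires, +1 burnt)
Step 8: cell (4,0)='.' (+0 fires, +1 burnt)
  fire out at step 8

1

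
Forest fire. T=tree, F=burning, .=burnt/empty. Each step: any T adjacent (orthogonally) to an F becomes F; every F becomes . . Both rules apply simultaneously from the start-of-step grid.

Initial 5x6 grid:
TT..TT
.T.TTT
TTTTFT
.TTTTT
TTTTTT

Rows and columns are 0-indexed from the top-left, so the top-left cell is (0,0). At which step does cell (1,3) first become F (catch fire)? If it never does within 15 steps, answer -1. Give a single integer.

Step 1: cell (1,3)='T' (+4 fires, +1 burnt)
Step 2: cell (1,3)='F' (+7 fires, +4 burnt)
  -> target ignites at step 2
Step 3: cell (1,3)='.' (+5 fires, +7 burnt)
Step 4: cell (1,3)='.' (+4 fires, +5 burnt)
Step 5: cell (1,3)='.' (+2 fires, +4 burnt)
Step 6: cell (1,3)='.' (+2 fires, +2 burnt)
Step 7: cell (1,3)='.' (+0 fires, +2 burnt)
  fire out at step 7

2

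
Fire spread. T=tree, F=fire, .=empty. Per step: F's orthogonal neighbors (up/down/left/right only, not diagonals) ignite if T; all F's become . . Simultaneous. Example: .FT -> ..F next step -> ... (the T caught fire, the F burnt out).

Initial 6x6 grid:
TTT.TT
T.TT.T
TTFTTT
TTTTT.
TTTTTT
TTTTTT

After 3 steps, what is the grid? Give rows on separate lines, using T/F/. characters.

Step 1: 4 trees catch fire, 1 burn out
  TTT.TT
  T.FT.T
  TF.FTT
  TTFTT.
  TTTTTT
  TTTTTT
Step 2: 7 trees catch fire, 4 burn out
  TTF.TT
  T..F.T
  F...FT
  TF.FT.
  TTFTTT
  TTTTTT
Step 3: 8 trees catch fire, 7 burn out
  TF..TT
  F....T
  .....F
  F...F.
  TF.FTT
  TTFTTT

TF..TT
F....T
.....F
F...F.
TF.FTT
TTFTTT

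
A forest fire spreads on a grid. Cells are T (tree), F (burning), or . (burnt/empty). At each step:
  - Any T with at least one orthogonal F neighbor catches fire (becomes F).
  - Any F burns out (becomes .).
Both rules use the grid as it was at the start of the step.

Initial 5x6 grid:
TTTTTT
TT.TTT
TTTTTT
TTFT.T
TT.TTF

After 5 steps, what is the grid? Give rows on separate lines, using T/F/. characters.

Step 1: 5 trees catch fire, 2 burn out
  TTTTTT
  TT.TTT
  TTFTTT
  TF.F.F
  TT.TF.
Step 2: 6 trees catch fire, 5 burn out
  TTTTTT
  TT.TTT
  TF.FTF
  F.....
  TF.F..
Step 3: 6 trees catch fire, 6 burn out
  TTTTTT
  TF.FTF
  F...F.
  ......
  F.....
Step 4: 5 trees catch fire, 6 burn out
  TFTFTF
  F...F.
  ......
  ......
  ......
Step 5: 3 trees catch fire, 5 burn out
  F.F.F.
  ......
  ......
  ......
  ......

F.F.F.
......
......
......
......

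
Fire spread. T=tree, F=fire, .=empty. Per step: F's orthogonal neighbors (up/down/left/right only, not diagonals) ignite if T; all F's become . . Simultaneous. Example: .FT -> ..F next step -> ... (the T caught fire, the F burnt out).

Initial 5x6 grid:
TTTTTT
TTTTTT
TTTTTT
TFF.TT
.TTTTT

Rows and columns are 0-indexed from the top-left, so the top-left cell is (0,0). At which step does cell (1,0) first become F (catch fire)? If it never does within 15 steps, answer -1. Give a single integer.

Step 1: cell (1,0)='T' (+5 fires, +2 burnt)
Step 2: cell (1,0)='T' (+5 fires, +5 burnt)
Step 3: cell (1,0)='F' (+6 fires, +5 burnt)
  -> target ignites at step 3
Step 4: cell (1,0)='.' (+6 fires, +6 burnt)
Step 5: cell (1,0)='.' (+3 fires, +6 burnt)
Step 6: cell (1,0)='.' (+1 fires, +3 burnt)
Step 7: cell (1,0)='.' (+0 fires, +1 burnt)
  fire out at step 7

3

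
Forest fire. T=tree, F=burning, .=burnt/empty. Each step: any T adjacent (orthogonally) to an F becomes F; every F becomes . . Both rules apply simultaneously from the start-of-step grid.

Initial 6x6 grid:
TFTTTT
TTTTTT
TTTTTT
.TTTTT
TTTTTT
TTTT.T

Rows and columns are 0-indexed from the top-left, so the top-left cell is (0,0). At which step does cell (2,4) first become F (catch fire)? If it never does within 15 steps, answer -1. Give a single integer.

Step 1: cell (2,4)='T' (+3 fires, +1 burnt)
Step 2: cell (2,4)='T' (+4 fires, +3 burnt)
Step 3: cell (2,4)='T' (+5 fires, +4 burnt)
Step 4: cell (2,4)='T' (+5 fires, +5 burnt)
Step 5: cell (2,4)='F' (+6 fires, +5 burnt)
  -> target ignites at step 5
Step 6: cell (2,4)='.' (+5 fires, +6 burnt)
Step 7: cell (2,4)='.' (+3 fires, +5 burnt)
Step 8: cell (2,4)='.' (+1 fires, +3 burnt)
Step 9: cell (2,4)='.' (+1 fires, +1 burnt)
Step 10: cell (2,4)='.' (+0 fires, +1 burnt)
  fire out at step 10

5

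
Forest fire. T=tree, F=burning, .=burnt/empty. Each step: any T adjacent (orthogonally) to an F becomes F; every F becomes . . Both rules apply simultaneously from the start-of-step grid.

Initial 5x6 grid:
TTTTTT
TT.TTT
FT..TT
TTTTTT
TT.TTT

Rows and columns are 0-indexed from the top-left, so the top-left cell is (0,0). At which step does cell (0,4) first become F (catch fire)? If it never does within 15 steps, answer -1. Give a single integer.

Step 1: cell (0,4)='T' (+3 fires, +1 burnt)
Step 2: cell (0,4)='T' (+4 fires, +3 burnt)
Step 3: cell (0,4)='T' (+3 fires, +4 burnt)
Step 4: cell (0,4)='T' (+2 fires, +3 burnt)
Step 5: cell (0,4)='T' (+3 fires, +2 burnt)
Step 6: cell (0,4)='F' (+5 fires, +3 burnt)
  -> target ignites at step 6
Step 7: cell (0,4)='.' (+4 fires, +5 burnt)
Step 8: cell (0,4)='.' (+1 fires, +4 burnt)
Step 9: cell (0,4)='.' (+0 fires, +1 burnt)
  fire out at step 9

6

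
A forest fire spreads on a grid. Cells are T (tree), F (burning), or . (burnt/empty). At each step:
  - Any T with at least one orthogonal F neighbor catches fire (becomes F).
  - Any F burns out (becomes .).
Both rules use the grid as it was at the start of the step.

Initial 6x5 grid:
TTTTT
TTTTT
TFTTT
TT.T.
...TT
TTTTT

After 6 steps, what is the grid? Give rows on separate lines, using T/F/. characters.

Step 1: 4 trees catch fire, 1 burn out
  TTTTT
  TFTTT
  F.FTT
  TF.T.
  ...TT
  TTTTT
Step 2: 5 trees catch fire, 4 burn out
  TFTTT
  F.FTT
  ...FT
  F..T.
  ...TT
  TTTTT
Step 3: 5 trees catch fire, 5 burn out
  F.FTT
  ...FT
  ....F
  ...F.
  ...TT
  TTTTT
Step 4: 3 trees catch fire, 5 burn out
  ...FT
  ....F
  .....
  .....
  ...FT
  TTTTT
Step 5: 3 trees catch fire, 3 burn out
  ....F
  .....
  .....
  .....
  ....F
  TTTFT
Step 6: 2 trees catch fire, 3 burn out
  .....
  .....
  .....
  .....
  .....
  TTF.F

.....
.....
.....
.....
.....
TTF.F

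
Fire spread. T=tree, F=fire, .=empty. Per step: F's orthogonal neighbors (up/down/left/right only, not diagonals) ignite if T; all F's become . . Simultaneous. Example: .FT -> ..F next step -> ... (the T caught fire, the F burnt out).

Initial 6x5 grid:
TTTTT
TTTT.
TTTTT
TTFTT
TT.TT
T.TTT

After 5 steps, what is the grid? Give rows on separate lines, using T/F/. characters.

Step 1: 3 trees catch fire, 1 burn out
  TTTTT
  TTTT.
  TTFTT
  TF.FT
  TT.TT
  T.TTT
Step 2: 7 trees catch fire, 3 burn out
  TTTTT
  TTFT.
  TF.FT
  F...F
  TF.FT
  T.TTT
Step 3: 8 trees catch fire, 7 burn out
  TTFTT
  TF.F.
  F...F
  .....
  F...F
  T.TFT
Step 4: 6 trees catch fire, 8 burn out
  TF.FT
  F....
  .....
  .....
  .....
  F.F.F
Step 5: 2 trees catch fire, 6 burn out
  F...F
  .....
  .....
  .....
  .....
  .....

F...F
.....
.....
.....
.....
.....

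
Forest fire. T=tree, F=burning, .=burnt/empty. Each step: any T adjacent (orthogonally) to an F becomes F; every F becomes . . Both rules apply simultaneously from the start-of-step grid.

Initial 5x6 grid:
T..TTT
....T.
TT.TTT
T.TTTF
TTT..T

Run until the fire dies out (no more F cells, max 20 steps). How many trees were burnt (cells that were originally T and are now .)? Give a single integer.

Answer: 17

Derivation:
Step 1: +3 fires, +1 burnt (F count now 3)
Step 2: +2 fires, +3 burnt (F count now 2)
Step 3: +3 fires, +2 burnt (F count now 3)
Step 4: +2 fires, +3 burnt (F count now 2)
Step 5: +3 fires, +2 burnt (F count now 3)
Step 6: +1 fires, +3 burnt (F count now 1)
Step 7: +1 fires, +1 burnt (F count now 1)
Step 8: +1 fires, +1 burnt (F count now 1)
Step 9: +1 fires, +1 burnt (F count now 1)
Step 10: +0 fires, +1 burnt (F count now 0)
Fire out after step 10
Initially T: 18, now '.': 29
Total burnt (originally-T cells now '.'): 17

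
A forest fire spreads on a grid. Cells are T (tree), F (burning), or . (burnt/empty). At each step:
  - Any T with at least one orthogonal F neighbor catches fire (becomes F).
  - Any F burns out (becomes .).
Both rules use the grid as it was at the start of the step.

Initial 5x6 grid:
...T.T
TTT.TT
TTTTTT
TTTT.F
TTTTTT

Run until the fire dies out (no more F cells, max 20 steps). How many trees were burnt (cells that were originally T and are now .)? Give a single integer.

Answer: 22

Derivation:
Step 1: +2 fires, +1 burnt (F count now 2)
Step 2: +3 fires, +2 burnt (F count now 3)
Step 3: +4 fires, +3 burnt (F count now 4)
Step 4: +3 fires, +4 burnt (F count now 3)
Step 5: +4 fires, +3 burnt (F count now 4)
Step 6: +4 fires, +4 burnt (F count now 4)
Step 7: +2 fires, +4 burnt (F count now 2)
Step 8: +0 fires, +2 burnt (F count now 0)
Fire out after step 8
Initially T: 23, now '.': 29
Total burnt (originally-T cells now '.'): 22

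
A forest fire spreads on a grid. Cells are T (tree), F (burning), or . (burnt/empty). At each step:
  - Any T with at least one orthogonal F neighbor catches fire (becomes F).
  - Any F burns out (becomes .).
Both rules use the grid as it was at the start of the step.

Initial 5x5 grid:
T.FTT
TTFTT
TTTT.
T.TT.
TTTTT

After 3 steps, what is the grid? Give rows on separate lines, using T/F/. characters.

Step 1: 4 trees catch fire, 2 burn out
  T..FT
  TF.FT
  TTFT.
  T.TT.
  TTTTT
Step 2: 6 trees catch fire, 4 burn out
  T...F
  F...F
  TF.F.
  T.FT.
  TTTTT
Step 3: 4 trees catch fire, 6 burn out
  F....
  .....
  F....
  T..F.
  TTFTT

F....
.....
F....
T..F.
TTFTT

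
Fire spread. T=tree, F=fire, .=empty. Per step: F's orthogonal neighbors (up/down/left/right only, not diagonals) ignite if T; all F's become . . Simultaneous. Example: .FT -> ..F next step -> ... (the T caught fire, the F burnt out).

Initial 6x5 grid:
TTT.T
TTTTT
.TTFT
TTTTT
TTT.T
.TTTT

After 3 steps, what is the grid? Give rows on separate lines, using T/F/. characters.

Step 1: 4 trees catch fire, 1 burn out
  TTT.T
  TTTFT
  .TF.F
  TTTFT
  TTT.T
  .TTTT
Step 2: 5 trees catch fire, 4 burn out
  TTT.T
  TTF.F
  .F...
  TTF.F
  TTT.T
  .TTTT
Step 3: 6 trees catch fire, 5 burn out
  TTF.F
  TF...
  .....
  TF...
  TTF.F
  .TTTT

TTF.F
TF...
.....
TF...
TTF.F
.TTTT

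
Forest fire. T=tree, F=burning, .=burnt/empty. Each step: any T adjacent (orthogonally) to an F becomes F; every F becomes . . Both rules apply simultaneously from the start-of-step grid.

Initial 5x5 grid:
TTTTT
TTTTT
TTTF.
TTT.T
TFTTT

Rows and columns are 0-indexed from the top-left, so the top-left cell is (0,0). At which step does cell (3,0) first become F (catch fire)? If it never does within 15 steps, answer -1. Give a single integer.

Step 1: cell (3,0)='T' (+5 fires, +2 burnt)
Step 2: cell (3,0)='F' (+7 fires, +5 burnt)
  -> target ignites at step 2
Step 3: cell (3,0)='.' (+5 fires, +7 burnt)
Step 4: cell (3,0)='.' (+3 fires, +5 burnt)
Step 5: cell (3,0)='.' (+1 fires, +3 burnt)
Step 6: cell (3,0)='.' (+0 fires, +1 burnt)
  fire out at step 6

2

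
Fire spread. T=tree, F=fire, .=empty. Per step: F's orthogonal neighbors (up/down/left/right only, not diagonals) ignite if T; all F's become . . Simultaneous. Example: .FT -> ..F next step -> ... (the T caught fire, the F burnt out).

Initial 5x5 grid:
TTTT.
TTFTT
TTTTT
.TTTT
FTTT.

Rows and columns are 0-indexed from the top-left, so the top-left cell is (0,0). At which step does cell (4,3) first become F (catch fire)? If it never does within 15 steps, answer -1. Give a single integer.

Step 1: cell (4,3)='T' (+5 fires, +2 burnt)
Step 2: cell (4,3)='T' (+9 fires, +5 burnt)
Step 3: cell (4,3)='F' (+5 fires, +9 burnt)
  -> target ignites at step 3
Step 4: cell (4,3)='.' (+1 fires, +5 burnt)
Step 5: cell (4,3)='.' (+0 fires, +1 burnt)
  fire out at step 5

3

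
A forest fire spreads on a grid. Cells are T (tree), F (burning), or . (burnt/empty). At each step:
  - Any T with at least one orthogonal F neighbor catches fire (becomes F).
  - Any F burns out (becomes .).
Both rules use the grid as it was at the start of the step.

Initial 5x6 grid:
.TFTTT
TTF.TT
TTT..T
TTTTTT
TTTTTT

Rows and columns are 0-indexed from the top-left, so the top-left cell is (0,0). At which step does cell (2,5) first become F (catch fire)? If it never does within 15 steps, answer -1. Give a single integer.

Step 1: cell (2,5)='T' (+4 fires, +2 burnt)
Step 2: cell (2,5)='T' (+4 fires, +4 burnt)
Step 3: cell (2,5)='T' (+6 fires, +4 burnt)
Step 4: cell (2,5)='T' (+5 fires, +6 burnt)
Step 5: cell (2,5)='F' (+4 fires, +5 burnt)
  -> target ignites at step 5
Step 6: cell (2,5)='.' (+1 fires, +4 burnt)
Step 7: cell (2,5)='.' (+0 fires, +1 burnt)
  fire out at step 7

5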